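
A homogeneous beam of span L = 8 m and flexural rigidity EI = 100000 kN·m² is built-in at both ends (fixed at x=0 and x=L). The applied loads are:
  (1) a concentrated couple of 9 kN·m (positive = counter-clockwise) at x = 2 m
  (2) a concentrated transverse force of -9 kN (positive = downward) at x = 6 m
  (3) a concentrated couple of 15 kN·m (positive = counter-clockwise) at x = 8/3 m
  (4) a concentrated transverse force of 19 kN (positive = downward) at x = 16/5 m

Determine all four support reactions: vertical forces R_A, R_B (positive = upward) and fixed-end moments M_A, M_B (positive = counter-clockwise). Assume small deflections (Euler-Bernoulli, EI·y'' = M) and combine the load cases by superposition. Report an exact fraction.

R_A = 117371/8000 kN, M_A = 33651/2000 kN·m, R_B = -37371/8000 kN, M_B = 6691/2000 kN·m

Load 1 — applied couple M₀=9 kN·m at a=2 m (b=L-a=6):
  R_A = 6M₀ab/L³ = 6·9·2·6/8³ = 81/64 kN
  M_A = M₀b(2a-b)/L² = 9·6·(2·2-6)/8² = -27/16 kN·m
  R_B = -6M₀ab/L³ = -6·9·2·6/8³ = -81/64 kN
  M_B = M₀a(2b-a)/L² = 9·2·(2·6-2)/8² = 45/16 kN·m
Load 2 — point force P=-9 kN at a=6 m (b=L-a=2):
  R_A = Pb²(3a+b)/L³ = (-9)·2²·(3·6+2)/8³ = -45/32 kN
  M_A = Pab²/L² = (-9)·6·2²/8² = -27/8 kN·m
  R_B = Pa²(a+3b)/L³ = (-9)·6²·(6+3·2)/8³ = -243/32 kN
  M_B = -Pa²b/L² = -(-9)·6²·2/8² = 81/8 kN·m
Load 3 — applied couple M₀=15 kN·m at a=8/3 m (b=L-a=16/3):
  R_A = 6M₀ab/L³ = 6·15·(8/3)·(16/3)/8³ = 5/2 kN
  M_A = M₀b(2a-b)/L² = 15·(16/3)·(2·(8/3)-(16/3))/8² = 0 kN·m
  R_B = -6M₀ab/L³ = -6·15·(8/3)·(16/3)/8³ = -5/2 kN
  M_B = M₀a(2b-a)/L² = 15·(8/3)·(2·(16/3)-(8/3))/8² = 5 kN·m
Load 4 — point force P=19 kN at a=16/5 m (b=L-a=24/5):
  R_A = Pb²(3a+b)/L³ = 19·(24/5)²·(3·(16/5)+(24/5))/8³ = 1539/125 kN
  M_A = Pab²/L² = 19·(16/5)·(24/5)²/8² = 2736/125 kN·m
  R_B = Pa²(a+3b)/L³ = 19·(16/5)²·((16/5)+3·(24/5))/8³ = 836/125 kN
  M_B = -Pa²b/L² = -19·(16/5)²·(24/5)/8² = -1824/125 kN·m
Superposition: R_A = 117371/8000 kN, M_A = 33651/2000 kN·m, R_B = -37371/8000 kN, M_B = 6691/2000 kN·m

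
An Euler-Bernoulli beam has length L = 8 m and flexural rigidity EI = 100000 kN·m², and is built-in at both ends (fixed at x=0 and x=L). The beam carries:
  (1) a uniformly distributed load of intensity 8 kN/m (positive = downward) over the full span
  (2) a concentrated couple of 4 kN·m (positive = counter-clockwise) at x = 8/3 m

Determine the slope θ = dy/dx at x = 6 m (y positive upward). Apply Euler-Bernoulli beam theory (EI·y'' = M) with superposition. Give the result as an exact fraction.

Load 1 — uniform load w=8 kN/m over full span:
  θ_1 = -wx(L-x)(L-2x)/(12EI) = -8·6·(8-6)·(8-2·6)/(12·100000) = 1/3125 rad
Load 2 — applied couple M₀=4 kN·m at a=8/3 m (b=L-a=16/3):
  θ_2 = (R_Ax²/2 - M_Ax - M₀(x-a))/EI  [x>a] with R_A=2/3, M_A=0 = ((2/3)·6²/2 - 0·6 - 4·(6-(8/3)))/100000 = -1/75000 rad
Superposition: θ = Σ θ_i = 23/75000 rad ≈ 0.000307 rad

θ(6) = 23/75000 rad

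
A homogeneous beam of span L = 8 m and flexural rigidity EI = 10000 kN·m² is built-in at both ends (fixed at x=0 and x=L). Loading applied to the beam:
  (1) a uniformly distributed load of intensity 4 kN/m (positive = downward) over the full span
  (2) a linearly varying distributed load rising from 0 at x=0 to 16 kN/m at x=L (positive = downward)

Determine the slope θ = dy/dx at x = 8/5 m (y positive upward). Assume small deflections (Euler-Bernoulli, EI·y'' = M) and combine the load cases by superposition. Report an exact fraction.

Load 1 — uniform load w=4 kN/m over full span:
  θ_1 = -wx(L-x)(L-2x)/(12EI) = -4·(8/5)·(8-(8/5))·(8-2·(8/5))/(12·10000) = -128/78125 rad
Load 2 — triangular load w₀=16 kN/m (0→w₀ over full span):
  θ_2 = -w₀(2x(L-x)(L-2x)(x+2L)+x²(L-x)²)/(120LEI) = -16·(2·(8/5)·(8-(8/5))·(8-2·(8/5))·((8/5)+2·8)+(8/5)²·(8-(8/5))²)/(120·8·10000) = -3584/1171875 rad
Superposition: θ = Σ θ_i = -5504/1171875 rad ≈ -0.004697 rad

θ(8/5) = -5504/1171875 rad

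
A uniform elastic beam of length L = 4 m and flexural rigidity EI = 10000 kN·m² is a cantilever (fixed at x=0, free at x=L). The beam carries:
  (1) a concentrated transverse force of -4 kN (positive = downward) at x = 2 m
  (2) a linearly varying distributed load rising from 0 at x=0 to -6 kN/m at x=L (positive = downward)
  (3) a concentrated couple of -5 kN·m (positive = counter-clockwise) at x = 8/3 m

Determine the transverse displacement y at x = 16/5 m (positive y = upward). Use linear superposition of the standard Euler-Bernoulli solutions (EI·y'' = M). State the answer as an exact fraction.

y(16/5) = 860239/87890625 m

Load 1 — point force P=-4 kN at a=2 m (b=L-a=2):
  y_1 = -Pa²(3x-a)/(6EI)  [x>a] = -(-4)·2²·(3·(16/5)-2)/(6·10000) = 19/9375 m
Load 2 — triangular load w₀=-6 kN/m (0→w₀ over full span):
  y_2 = (w₀Lx³/12-w₀L²x²/6-w₀x⁵/(120L))/EI = ((-6)·4·(16/5)³/12-(-6)·4²·(16/5)²/6-(-6)·(16/5)⁵/(120·4))/10000 = 100096/9765625 m
Load 3 — applied couple M₀=-5 kN·m at a=8/3 m (b=L-a=4/3):
  y_3 = M₀a(2x-a)/(2EI)  [x>a] = (-5)·(8/3)·(2·(16/5)-(8/3))/(2·10000) = -14/5625 m
Superposition: y = Σ y_i = 860239/87890625 m ≈ 0.009788 m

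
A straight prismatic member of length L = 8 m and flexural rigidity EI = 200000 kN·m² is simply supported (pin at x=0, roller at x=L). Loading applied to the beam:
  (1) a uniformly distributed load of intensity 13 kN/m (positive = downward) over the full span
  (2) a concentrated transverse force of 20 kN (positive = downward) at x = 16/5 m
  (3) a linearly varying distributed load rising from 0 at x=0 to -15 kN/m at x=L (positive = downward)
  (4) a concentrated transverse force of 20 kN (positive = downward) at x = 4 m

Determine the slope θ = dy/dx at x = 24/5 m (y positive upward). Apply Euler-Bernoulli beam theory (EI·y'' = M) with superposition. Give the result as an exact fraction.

θ(24/5) = 797/1562500 rad

Load 1 — uniform load w=13 kN/m over full span:
  θ_1 = -w(L³-6Lx²+4x³)/(24EI) = -13·(8³-6·8·(24/5)²+4·(24/5)³)/(24·200000) = 481/1171875 rad
Load 2 — point force P=20 kN at a=16/5 m (b=L-a=24/5):
  θ_2 = -Pa(2L²-6Lx+3x²+a²)/(6LEI)  [x>a] = -20·(16/5)·(2·8²-6·8·(24/5)+3·(24/5)²+(16/5)²)/(6·8·200000) = 12/78125 rad
Load 3 — triangular load w₀=-15 kN/m (0→w₀ over full span):
  θ_3 = -w₀(7L⁴-30L²x²+15x⁴)/(360LEI) = -(-15)·(7·8⁴-30·8²·(24/5)²+15·(24/5)⁴)/(360·8·200000) = -232/1171875 rad
Load 4 — point force P=20 kN at a=4 m (b=L-a=4):
  θ_4 = -Pa(2L²-6Lx+3x²+a²)/(6LEI)  [x>a] = -20·4·(2·8²-6·8·(24/5)+3·(24/5)²+4²)/(6·8·200000) = 9/62500 rad
Superposition: θ = Σ θ_i = 797/1562500 rad ≈ 0.000510 rad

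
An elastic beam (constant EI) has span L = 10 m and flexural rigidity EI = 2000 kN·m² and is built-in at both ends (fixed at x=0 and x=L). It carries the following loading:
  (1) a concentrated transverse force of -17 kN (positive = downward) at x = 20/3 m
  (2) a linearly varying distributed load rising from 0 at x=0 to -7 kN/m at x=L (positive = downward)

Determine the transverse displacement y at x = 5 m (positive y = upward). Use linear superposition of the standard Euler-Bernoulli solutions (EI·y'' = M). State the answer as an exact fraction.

y(5) = 1625/20736 m

Load 1 — point force P=-17 kN at a=20/3 m (b=L-a=10/3):
  y_1 = -Pb²x²(3aL-(3a+b)x)/(6L³EI)  [x≤a] = -(-17)·(10/3)²·5²·(3·(20/3)·10-(3·(20/3)+(10/3))·5)/(6·10³·2000) = 85/2592 m
Load 2 — triangular load w₀=-7 kN/m (0→w₀ over full span):
  y_2 = -w₀x²(L-x)²(x+2L)/(120LEI) = -(-7)·5²·(10-5)²·(5+2·10)/(120·10·2000) = 35/768 m
Superposition: y = Σ y_i = 1625/20736 m ≈ 0.078366 m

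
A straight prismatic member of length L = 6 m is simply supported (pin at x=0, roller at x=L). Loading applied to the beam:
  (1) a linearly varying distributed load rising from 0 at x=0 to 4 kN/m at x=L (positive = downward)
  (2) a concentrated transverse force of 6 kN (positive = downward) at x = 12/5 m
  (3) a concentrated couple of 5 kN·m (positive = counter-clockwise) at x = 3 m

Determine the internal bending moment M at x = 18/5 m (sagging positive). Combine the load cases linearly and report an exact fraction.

M(18/5) = 1622/125 kN·m

Load 1 — triangular load w₀=4 kN/m (0→w₀ over full span):
  M_1 = w₀Lx/6 - w₀x³/(6L) = 4·6·(18/5)/6 - 4·(18/5)³/(6·6) = 1152/125 kN·m
Load 2 — point force P=6 kN at a=12/5 m (b=L-a=18/5):
  M_2 = Pa(L-x)/L  [x>a] = 6·(12/5)·(6-(18/5))/6 = 144/25 kN·m
Load 3 — applied couple M₀=5 kN·m at a=3 m (b=L-a=3):
  M_3 = M₀x/L - M₀  [x>a] = 5·(18/5)/6 - 5 = -2 kN·m
Superposition: M = Σ M_i = 1622/125 kN·m ≈ 12.976000 kN·m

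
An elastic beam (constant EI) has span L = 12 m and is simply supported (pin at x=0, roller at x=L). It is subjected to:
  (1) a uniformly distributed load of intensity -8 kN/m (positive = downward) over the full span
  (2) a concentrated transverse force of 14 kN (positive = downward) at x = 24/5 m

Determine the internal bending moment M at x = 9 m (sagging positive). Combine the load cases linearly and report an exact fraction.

M(9) = -456/5 kN·m

Load 1 — uniform load w=-8 kN/m over full span:
  M_1 = wx(L-x)/2 = (-8)·9·(12-9)/2 = -108 kN·m
Load 2 — point force P=14 kN at a=24/5 m (b=L-a=36/5):
  M_2 = Pa(L-x)/L  [x>a] = 14·(24/5)·(12-9)/12 = 84/5 kN·m
Superposition: M = Σ M_i = -456/5 kN·m ≈ -91.200000 kN·m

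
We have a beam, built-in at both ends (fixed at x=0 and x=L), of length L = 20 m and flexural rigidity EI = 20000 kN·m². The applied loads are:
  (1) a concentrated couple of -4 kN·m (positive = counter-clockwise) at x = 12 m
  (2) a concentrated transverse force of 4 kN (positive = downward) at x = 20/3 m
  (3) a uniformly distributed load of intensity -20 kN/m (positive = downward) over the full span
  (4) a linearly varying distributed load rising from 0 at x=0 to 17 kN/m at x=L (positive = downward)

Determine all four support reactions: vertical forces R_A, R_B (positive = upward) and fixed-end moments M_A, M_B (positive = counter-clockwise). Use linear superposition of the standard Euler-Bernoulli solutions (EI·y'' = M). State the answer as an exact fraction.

Load 1 — applied couple M₀=-4 kN·m at a=12 m (b=L-a=8):
  R_A = 6M₀ab/L³ = 6·(-4)·12·8/20³ = -36/125 kN
  M_A = M₀b(2a-b)/L² = (-4)·8·(2·12-8)/20² = -32/25 kN·m
  R_B = -6M₀ab/L³ = -6·(-4)·12·8/20³ = 36/125 kN
  M_B = M₀a(2b-a)/L² = (-4)·12·(2·8-12)/20² = -12/25 kN·m
Load 2 — point force P=4 kN at a=20/3 m (b=L-a=40/3):
  R_A = Pb²(3a+b)/L³ = 4·(40/3)²·(3·(20/3)+(40/3))/20³ = 80/27 kN
  M_A = Pab²/L² = 4·(20/3)·(40/3)²/20² = 320/27 kN·m
  R_B = Pa²(a+3b)/L³ = 4·(20/3)²·((20/3)+3·(40/3))/20³ = 28/27 kN
  M_B = -Pa²b/L² = -4·(20/3)²·(40/3)/20² = -160/27 kN·m
Load 3 — uniform load w=-20 kN/m over full span:
  R_A = wL/2 = (-20)·20/2 = -200 kN
  M_A = wL²/12 = (-20)·20²/12 = -2000/3 kN·m
  R_B = wL/2 = (-20)·20/2 = -200 kN
  M_B = -wL²/12 = -(-20)·20²/12 = 2000/3 kN·m
Load 4 — triangular load w₀=17 kN/m (0→w₀ over full span):
  R_A = 3w₀L/20 = 3·17·20/20 = 51 kN
  M_A = w₀L²/30 = 17·20²/30 = 680/3 kN·m
  R_B = 7w₀L/20 = 7·17·20/20 = 119 kN
  M_B = -w₀L²/20 = -17·20²/20 = -340 kN·m
Superposition: R_A = -493847/3375 kN, M_A = -289864/675 kN·m, R_B = -268903/3375 kN, M_B = 216176/675 kN·m

R_A = -493847/3375 kN, M_A = -289864/675 kN·m, R_B = -268903/3375 kN, M_B = 216176/675 kN·m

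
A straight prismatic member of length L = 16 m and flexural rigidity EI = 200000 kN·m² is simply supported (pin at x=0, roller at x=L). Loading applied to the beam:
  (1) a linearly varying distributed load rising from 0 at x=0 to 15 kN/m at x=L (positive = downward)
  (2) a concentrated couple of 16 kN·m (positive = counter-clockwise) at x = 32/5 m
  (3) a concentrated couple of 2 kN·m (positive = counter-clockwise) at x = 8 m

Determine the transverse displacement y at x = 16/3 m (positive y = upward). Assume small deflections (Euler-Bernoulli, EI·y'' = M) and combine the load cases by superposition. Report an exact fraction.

Load 1 — triangular load w₀=15 kN/m (0→w₀ over full span):
  y_1 = -w₀x(7L⁴-10L²x²+3x⁴)/(360LEI) = -15·(16/3)·(7·16⁴-10·16²·(16/3)²+3·(16/3)⁴)/(360·16·200000) = -4096/151875 m
Load 2 — applied couple M₀=16 kN·m at a=32/5 m (b=L-a=48/5):
  y_2 = (M₀x³/(6L)+C₁x)/EI  [x≤a] with C₁=M₀(3b²-L²)/(6L)=256/75 = (16·(16/3)³/(6·16)+(256/75)·(16/3))/200000 = 1376/6328125 m
Load 3 — applied couple M₀=2 kN·m at a=8 m (b=L-a=8):
  y_3 = (M₀x³/(6L)+C₁x)/EI  [x≤a] with C₁=M₀(3b²-L²)/(6L)=-4/3 = (2·(16/3)³/(6·16)+(-4/3)·(16/3))/200000 = -1/50625 m
Superposition: y = Σ y_i = -508247/18984375 m ≈ -0.026772 m

y(16/3) = -508247/18984375 m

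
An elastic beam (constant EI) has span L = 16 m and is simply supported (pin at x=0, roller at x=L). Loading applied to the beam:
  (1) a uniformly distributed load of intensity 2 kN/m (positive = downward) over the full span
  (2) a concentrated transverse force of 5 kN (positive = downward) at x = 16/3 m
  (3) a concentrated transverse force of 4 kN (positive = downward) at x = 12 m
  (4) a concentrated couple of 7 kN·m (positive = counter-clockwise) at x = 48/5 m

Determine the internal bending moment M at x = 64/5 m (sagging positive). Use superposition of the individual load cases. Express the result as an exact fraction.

Load 1 — uniform load w=2 kN/m over full span:
  M_1 = wx(L-x)/2 = 2·(64/5)·(16-(64/5))/2 = 1024/25 kN·m
Load 2 — point force P=5 kN at a=16/3 m (b=L-a=32/3):
  M_2 = Pa(L-x)/L  [x>a] = 5·(16/3)·(16-(64/5))/16 = 16/3 kN·m
Load 3 — point force P=4 kN at a=12 m (b=L-a=4):
  M_3 = Pa(L-x)/L  [x>a] = 4·12·(16-(64/5))/16 = 48/5 kN·m
Load 4 — applied couple M₀=7 kN·m at a=48/5 m (b=L-a=32/5):
  M_4 = M₀x/L - M₀  [x>a] = 7·(64/5)/16 - 7 = -7/5 kN·m
Superposition: M = Σ M_i = 4087/75 kN·m ≈ 54.493333 kN·m

M(64/5) = 4087/75 kN·m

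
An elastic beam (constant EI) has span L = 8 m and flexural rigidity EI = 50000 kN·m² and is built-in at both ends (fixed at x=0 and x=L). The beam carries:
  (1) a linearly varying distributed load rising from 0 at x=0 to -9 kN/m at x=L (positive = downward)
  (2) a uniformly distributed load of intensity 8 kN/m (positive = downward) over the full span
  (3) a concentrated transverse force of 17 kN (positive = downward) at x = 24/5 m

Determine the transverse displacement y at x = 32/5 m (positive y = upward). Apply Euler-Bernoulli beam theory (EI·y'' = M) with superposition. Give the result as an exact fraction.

Load 1 — triangular load w₀=-9 kN/m (0→w₀ over full span):
  y_1 = -w₀x²(L-x)²(x+2L)/(120LEI) = -(-9)·(32/5)²·(8-(32/5))²·((32/5)+2·8)/(120·8·50000) = 21504/48828125 m
Load 2 — uniform load w=8 kN/m over full span:
  y_2 = -wx²(L-x)²/(24EI) = -8·(32/5)²·(8-(32/5))²/(24·50000) = -4096/5859375 m
Load 3 — point force P=17 kN at a=24/5 m (b=L-a=16/5):
  y_3 = -Pa²(L-x)²(3bL-(3b+a)(L-x))/(6L³EI)  [x>a] = -17·(24/5)²·(8-(32/5))²·(3·(16/5)·8-(3·(16/5)+(24/5))·(8-(32/5)))/(6·8³·50000) = -17136/48828125 m
Superposition: y = Σ y_i = -89296/146484375 m ≈ -0.000610 m

y(32/5) = -89296/146484375 m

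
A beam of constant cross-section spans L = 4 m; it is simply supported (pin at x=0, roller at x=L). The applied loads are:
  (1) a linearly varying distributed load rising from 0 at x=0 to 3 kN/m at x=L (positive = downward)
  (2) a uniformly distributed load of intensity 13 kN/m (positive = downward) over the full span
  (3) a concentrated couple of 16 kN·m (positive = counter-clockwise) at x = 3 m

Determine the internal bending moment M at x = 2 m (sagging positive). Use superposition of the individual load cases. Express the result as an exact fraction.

M(2) = 37 kN·m

Load 1 — triangular load w₀=3 kN/m (0→w₀ over full span):
  M_1 = w₀Lx/6 - w₀x³/(6L) = 3·4·2/6 - 3·2³/(6·4) = 3 kN·m
Load 2 — uniform load w=13 kN/m over full span:
  M_2 = wx(L-x)/2 = 13·2·(4-2)/2 = 26 kN·m
Load 3 — applied couple M₀=16 kN·m at a=3 m (b=L-a=1):
  M_3 = M₀x/L  [x≤a] = 16·2/4 = 8 kN·m
Superposition: M = Σ M_i = 37 kN·m ≈ 37.000000 kN·m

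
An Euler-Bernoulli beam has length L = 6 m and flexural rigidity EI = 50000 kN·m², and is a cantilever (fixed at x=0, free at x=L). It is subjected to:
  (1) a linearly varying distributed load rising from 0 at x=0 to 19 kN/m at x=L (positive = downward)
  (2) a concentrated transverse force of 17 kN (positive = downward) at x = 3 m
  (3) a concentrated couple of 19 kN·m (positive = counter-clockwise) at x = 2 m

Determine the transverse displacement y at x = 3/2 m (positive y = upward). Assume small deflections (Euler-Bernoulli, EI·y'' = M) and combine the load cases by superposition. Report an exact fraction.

Load 1 — triangular load w₀=19 kN/m (0→w₀ over full span):
  y_1 = (w₀Lx³/12-w₀L²x²/6-w₀x⁵/(120L))/EI = (19·6·(3/2)³/12-19·6²·(3/2)²/6-19·(3/2)⁵/(120·6))/50000 = -575073/128000000 m
Load 2 — point force P=17 kN at a=3 m (b=L-a=3):
  y_2 = -Px²(3a-x)/(6EI)  [x≤a] = -17·(3/2)²·(3·3-(3/2))/(6·50000) = -153/160000 m
Load 3 — applied couple M₀=19 kN·m at a=2 m (b=L-a=4):
  y_3 = M₀x²/(2EI)  [x≤a] = 19·(3/2)²/(2·50000) = 171/400000 m
Superposition: y = Σ y_i = -642753/128000000 m ≈ -0.005022 m

y(3/2) = -642753/128000000 m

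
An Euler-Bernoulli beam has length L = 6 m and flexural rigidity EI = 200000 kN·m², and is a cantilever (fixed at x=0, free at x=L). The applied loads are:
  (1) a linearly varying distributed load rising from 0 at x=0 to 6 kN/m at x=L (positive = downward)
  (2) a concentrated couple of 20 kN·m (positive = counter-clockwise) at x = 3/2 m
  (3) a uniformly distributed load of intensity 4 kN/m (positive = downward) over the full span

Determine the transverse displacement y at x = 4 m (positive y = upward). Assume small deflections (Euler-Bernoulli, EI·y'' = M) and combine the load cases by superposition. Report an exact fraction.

Load 1 — triangular load w₀=6 kN/m (0→w₀ over full span):
  y_1 = (w₀Lx³/12-w₀L²x²/6-w₀x⁵/(120L))/EI = (6·6·4³/12-6·6²·4²/6-6·4⁵/(120·6))/200000 = -92/46875 m
Load 2 — applied couple M₀=20 kN·m at a=3/2 m (b=L-a=9/2):
  y_2 = M₀a(2x-a)/(2EI)  [x>a] = 20·(3/2)·(2·4-(3/2))/(2·200000) = 39/80000 m
Load 3 — uniform load w=4 kN/m over full span:
  y_3 = -wx²(x²-4Lx+6L²)/(24EI) = -4·4²·(4²-4·6·4+6·6²)/(24·200000) = -17/9375 m
Superposition: y = Σ y_i = -6577/2000000 m ≈ -0.003289 m

y(4) = -6577/2000000 m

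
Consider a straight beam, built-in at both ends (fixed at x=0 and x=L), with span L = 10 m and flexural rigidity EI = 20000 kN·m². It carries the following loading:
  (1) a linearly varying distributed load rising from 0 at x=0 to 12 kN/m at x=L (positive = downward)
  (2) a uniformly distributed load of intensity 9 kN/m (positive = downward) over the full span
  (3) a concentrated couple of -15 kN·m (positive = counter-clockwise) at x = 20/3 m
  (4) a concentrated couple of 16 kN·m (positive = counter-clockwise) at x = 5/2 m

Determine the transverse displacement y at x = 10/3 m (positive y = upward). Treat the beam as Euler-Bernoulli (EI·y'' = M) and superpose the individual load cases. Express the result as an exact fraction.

Load 1 — triangular load w₀=12 kN/m (0→w₀ over full span):
  y_1 = -w₀x²(L-x)²(x+2L)/(120LEI) = -12·(10/3)²·(10-(10/3))²·((10/3)+2·10)/(120·10·20000) = -7/1215 m
Load 2 — uniform load w=9 kN/m over full span:
  y_2 = -wx²(L-x)²/(24EI) = -9·(10/3)²·(10-(10/3))²/(24·20000) = -1/108 m
Load 3 — applied couple M₀=-15 kN·m at a=20/3 m (b=L-a=10/3):
  y_3 = (R_Ax³/6 - M_Ax²/2)/EI  [x≤a] with R_A=-2, M_A=-5 = ((-2)·(10/3)³/6 - (-5)·(10/3)²/2)/20000 = 1/1296 m
Load 4 — applied couple M₀=16 kN·m at a=5/2 m (b=L-a=15/2):
  y_4 = (R_Ax³/6 - M_Ax²/2 - M₀(x-a)²/2)/EI  [x>a] with R_A=9/5, M_A=-3 = ((9/5)·(10/3)³/6 - (-3)·(10/3)²/2 - 16·((10/3)-(5/2))²/2)/20000 = 1/900 m
Superposition: y = Σ y_i = -1277/97200 m ≈ -0.013138 m

y(10/3) = -1277/97200 m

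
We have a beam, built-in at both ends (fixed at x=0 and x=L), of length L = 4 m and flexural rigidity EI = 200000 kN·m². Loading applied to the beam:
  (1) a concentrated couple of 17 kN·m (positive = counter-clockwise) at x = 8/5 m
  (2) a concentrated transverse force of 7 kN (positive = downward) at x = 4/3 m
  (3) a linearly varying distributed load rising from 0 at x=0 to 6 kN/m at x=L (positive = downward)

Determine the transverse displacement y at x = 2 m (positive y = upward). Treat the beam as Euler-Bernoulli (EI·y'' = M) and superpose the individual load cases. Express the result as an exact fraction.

y(2) = -1021/202500000 m

Load 1 — applied couple M₀=17 kN·m at a=8/5 m (b=L-a=12/5):
  y_1 = (R_Ax³/6 - M_Ax²/2 - M₀(x-a)²/2)/EI  [x>a] with R_A=153/25, M_A=51/25 = ((153/25)·2³/6 - (51/25)·2²/2 - 17·(2-(8/5))²/2)/200000 = 17/1250000 m
Load 2 — point force P=7 kN at a=4/3 m (b=L-a=8/3):
  y_2 = -Pa²(L-x)²(3bL-(3b+a)(L-x))/(6L³EI)  [x>a] = -7·(4/3)²·(4-2)²·(3·(8/3)·4-(3·(8/3)+(4/3))·(4-2))/(6·4³·200000) = -7/810000 m
Load 3 — triangular load w₀=6 kN/m (0→w₀ over full span):
  y_3 = -w₀x²(L-x)²(x+2L)/(120LEI) = -6·2²·(4-2)²·(2+2·4)/(120·4·200000) = -1/100000 m
Superposition: y = Σ y_i = -1021/202500000 m ≈ -0.000005 m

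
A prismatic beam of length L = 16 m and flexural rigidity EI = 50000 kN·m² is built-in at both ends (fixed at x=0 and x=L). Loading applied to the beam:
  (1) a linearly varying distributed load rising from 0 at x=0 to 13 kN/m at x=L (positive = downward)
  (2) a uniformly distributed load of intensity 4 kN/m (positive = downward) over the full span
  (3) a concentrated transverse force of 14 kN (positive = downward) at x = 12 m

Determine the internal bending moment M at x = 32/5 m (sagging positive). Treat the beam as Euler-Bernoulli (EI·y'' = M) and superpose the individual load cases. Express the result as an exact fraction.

M(32/5) = 70721/750 kN·m

Load 1 — triangular load w₀=13 kN/m (0→w₀ over full span):
  M_1 = 3w₀Lx/20 - w₀L²/30 - w₀x³/(6L) = 3·13·16·(32/5)/20 - 13·16²/30 - 13·(32/5)³/(6·16) = 6656/125 kN·m
Load 2 — uniform load w=4 kN/m over full span:
  M_2 = wLx/2 - wL²/12 - wx²/2 = 4·16·(32/5)/2 - 4·16²/12 - 4·(32/5)²/2 = 2816/75 kN·m
Load 3 — point force P=14 kN at a=12 m (b=L-a=4):
  M_3 = Pb²(3a+b)x/L³ - Pab²/L²  [x≤a] = 14·4²·(3·12+4)·(32/5)/16³ - 14·12·4²/16² = 7/2 kN·m
Superposition: M = Σ M_i = 70721/750 kN·m ≈ 94.294667 kN·m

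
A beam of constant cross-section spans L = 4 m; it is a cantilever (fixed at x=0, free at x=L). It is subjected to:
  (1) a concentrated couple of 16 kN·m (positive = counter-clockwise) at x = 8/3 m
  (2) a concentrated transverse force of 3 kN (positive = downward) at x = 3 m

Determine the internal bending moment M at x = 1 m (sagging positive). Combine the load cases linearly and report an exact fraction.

M(1) = 10 kN·m

Load 1 — applied couple M₀=16 kN·m at a=8/3 m (b=L-a=4/3):
  M_1 = M₀  [x≤a] = 16 = 16 kN·m
Load 2 — point force P=3 kN at a=3 m (b=L-a=1):
  M_2 = -P(a-x)  [x≤a] = -3·(3-1) = -6 kN·m
Superposition: M = Σ M_i = 10 kN·m ≈ 10.000000 kN·m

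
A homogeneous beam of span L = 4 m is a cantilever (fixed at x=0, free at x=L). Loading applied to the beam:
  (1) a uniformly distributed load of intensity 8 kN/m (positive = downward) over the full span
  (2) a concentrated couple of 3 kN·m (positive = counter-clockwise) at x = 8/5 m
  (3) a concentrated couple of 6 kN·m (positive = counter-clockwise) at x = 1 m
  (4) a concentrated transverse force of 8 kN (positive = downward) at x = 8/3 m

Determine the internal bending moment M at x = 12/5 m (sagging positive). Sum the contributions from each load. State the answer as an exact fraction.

M(12/5) = -928/75 kN·m

Load 1 — uniform load w=8 kN/m over full span:
  M_1 = -w(L-x)²/2 = -8·(4-(12/5))²/2 = -256/25 kN·m
Load 2 — applied couple M₀=3 kN·m at a=8/5 m (b=L-a=12/5):
  M_2 = 0  [x>a] = 0 kN·m
Load 3 — applied couple M₀=6 kN·m at a=1 m (b=L-a=3):
  M_3 = 0  [x>a] = 0 kN·m
Load 4 — point force P=8 kN at a=8/3 m (b=L-a=4/3):
  M_4 = -P(a-x)  [x≤a] = -8·((8/3)-(12/5)) = -32/15 kN·m
Superposition: M = Σ M_i = -928/75 kN·m ≈ -12.373333 kN·m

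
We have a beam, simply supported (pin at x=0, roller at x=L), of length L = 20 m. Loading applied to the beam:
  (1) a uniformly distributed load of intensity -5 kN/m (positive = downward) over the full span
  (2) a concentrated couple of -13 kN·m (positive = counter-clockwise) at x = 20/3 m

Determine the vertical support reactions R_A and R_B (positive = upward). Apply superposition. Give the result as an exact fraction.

Load 1 — uniform load w=-5 kN/m over full span:
  R_A = wL/2 = (-5)·20/2 = -50 kN
  R_B = wL/2 = (-5)·20/2 = -50 kN
Load 2 — applied couple M₀=-13 kN·m at a=20/3 m (b=L-a=40/3):
  R_A = M₀/L = (-13)/20 = -13/20 kN
  R_B = -M₀/L = -(-13)/20 = 13/20 kN
Superposition: R_A = -1013/20 kN, R_B = -987/20 kN

R_A = -1013/20 kN, R_B = -987/20 kN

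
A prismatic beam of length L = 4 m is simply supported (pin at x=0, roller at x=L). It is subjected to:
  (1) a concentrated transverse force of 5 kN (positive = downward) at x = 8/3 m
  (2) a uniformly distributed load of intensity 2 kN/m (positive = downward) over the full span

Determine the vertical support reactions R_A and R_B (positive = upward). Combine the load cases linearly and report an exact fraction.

R_A = 17/3 kN, R_B = 22/3 kN

Load 1 — point force P=5 kN at a=8/3 m (b=L-a=4/3):
  R_A = Pb/L = 5·(4/3)/4 = 5/3 kN
  R_B = Pa/L = 5·(8/3)/4 = 10/3 kN
Load 2 — uniform load w=2 kN/m over full span:
  R_A = wL/2 = 2·4/2 = 4 kN
  R_B = wL/2 = 2·4/2 = 4 kN
Superposition: R_A = 17/3 kN, R_B = 22/3 kN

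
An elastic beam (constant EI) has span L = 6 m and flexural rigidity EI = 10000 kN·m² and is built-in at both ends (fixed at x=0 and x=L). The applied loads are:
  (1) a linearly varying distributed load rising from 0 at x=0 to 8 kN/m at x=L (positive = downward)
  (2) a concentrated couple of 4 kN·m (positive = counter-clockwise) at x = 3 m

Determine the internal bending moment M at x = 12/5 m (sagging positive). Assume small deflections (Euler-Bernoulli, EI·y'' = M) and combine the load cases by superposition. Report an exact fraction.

M(12/5) = 751/125 kN·m

Load 1 — triangular load w₀=8 kN/m (0→w₀ over full span):
  M_1 = 3w₀Lx/20 - w₀L²/30 - w₀x³/(6L) = 3·8·6·(12/5)/20 - 8·6²/30 - 8·(12/5)³/(6·6) = 576/125 kN·m
Load 2 — applied couple M₀=4 kN·m at a=3 m (b=L-a=3):
  M_2 = R_Ax - M_A  [x≤a] with R_A=1, M_A=1 = 1·(12/5) - 1 = 7/5 kN·m
Superposition: M = Σ M_i = 751/125 kN·m ≈ 6.008000 kN·m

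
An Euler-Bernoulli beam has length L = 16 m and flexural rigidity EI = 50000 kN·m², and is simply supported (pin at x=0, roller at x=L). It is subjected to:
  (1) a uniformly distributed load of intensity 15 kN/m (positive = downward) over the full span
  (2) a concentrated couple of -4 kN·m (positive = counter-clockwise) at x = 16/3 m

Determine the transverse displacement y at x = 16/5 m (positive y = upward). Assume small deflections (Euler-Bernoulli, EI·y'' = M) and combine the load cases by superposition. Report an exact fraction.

y(16/5) = -535424/3515625 m

Load 1 — uniform load w=15 kN/m over full span:
  y_1 = -wx(L³-2Lx²+x³)/(24EI) = -15·(16/5)·(16³-2·16·(16/5)²+(16/5)³)/(24·50000) = -59392/390625 m
Load 2 — applied couple M₀=-4 kN·m at a=16/3 m (b=L-a=32/3):
  y_2 = (M₀x³/(6L)+C₁x)/EI  [x≤a] with C₁=M₀(3b²-L²)/(6L)=-32/9 = ((-4)·(16/5)³/(6·16)+(-32/9)·(16/5))/50000 = -896/3515625 m
Superposition: y = Σ y_i = -535424/3515625 m ≈ -0.152298 m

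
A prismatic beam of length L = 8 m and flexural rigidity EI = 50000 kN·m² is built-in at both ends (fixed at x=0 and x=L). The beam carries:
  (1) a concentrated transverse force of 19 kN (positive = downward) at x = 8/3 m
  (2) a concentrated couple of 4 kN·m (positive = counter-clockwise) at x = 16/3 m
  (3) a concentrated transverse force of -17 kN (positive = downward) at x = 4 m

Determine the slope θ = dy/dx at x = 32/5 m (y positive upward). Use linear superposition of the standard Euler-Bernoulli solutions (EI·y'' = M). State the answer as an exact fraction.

θ(32/5) = -317/4218750 rad

Load 1 — point force P=19 kN at a=8/3 m (b=L-a=16/3):
  θ_1 = Pa²(L-x)(2bL-(3b+a)(L-x))/(2L³EI)  [x>a] = 19·(8/3)²·(8-(32/5))·(2·(16/3)·8-(3·(16/3)+(8/3))·(8-(32/5)))/(2·8³·50000) = 494/2109375 rad
Load 2 — applied couple M₀=4 kN·m at a=16/3 m (b=L-a=8/3):
  θ_2 = (R_Ax²/2 - M_Ax - M₀(x-a))/EI  [x>a] with R_A=2/3, M_A=4/3 = ((2/3)·(32/5)²/2 - (4/3)·(32/5) - 4·((32/5)-(16/3)))/50000 = 4/234375 rad
Load 3 — point force P=-17 kN at a=4 m (b=L-a=4):
  θ_3 = Pa²(L-x)(2bL-(3b+a)(L-x))/(2L³EI)  [x>a] = (-17)·4²·(8-(32/5))·(2·4·8-(3·4+4)·(8-(32/5)))/(2·8³·50000) = -51/156250 rad
Superposition: θ = Σ θ_i = -317/4218750 rad ≈ -0.000075 rad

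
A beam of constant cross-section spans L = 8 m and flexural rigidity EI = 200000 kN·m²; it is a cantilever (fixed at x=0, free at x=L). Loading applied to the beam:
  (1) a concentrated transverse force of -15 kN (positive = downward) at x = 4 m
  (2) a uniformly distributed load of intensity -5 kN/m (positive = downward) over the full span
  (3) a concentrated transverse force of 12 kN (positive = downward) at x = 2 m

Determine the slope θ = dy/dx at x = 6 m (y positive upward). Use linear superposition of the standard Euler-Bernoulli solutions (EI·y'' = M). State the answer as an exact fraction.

θ(6) = 129/50000 rad

Load 1 — point force P=-15 kN at a=4 m (b=L-a=4):
  θ_1 = -Pa²/(2EI)  [x>a] = -(-15)·4²/(2·200000) = 3/5000 rad
Load 2 — uniform load w=-5 kN/m over full span:
  θ_2 = -wx(x²-3Lx+3L²)/(6EI) = -(-5)·6·(6²-3·8·6+3·8²)/(6·200000) = 21/10000 rad
Load 3 — point force P=12 kN at a=2 m (b=L-a=6):
  θ_3 = -Pa²/(2EI)  [x>a] = -12·2²/(2·200000) = -3/25000 rad
Superposition: θ = Σ θ_i = 129/50000 rad ≈ 0.002580 rad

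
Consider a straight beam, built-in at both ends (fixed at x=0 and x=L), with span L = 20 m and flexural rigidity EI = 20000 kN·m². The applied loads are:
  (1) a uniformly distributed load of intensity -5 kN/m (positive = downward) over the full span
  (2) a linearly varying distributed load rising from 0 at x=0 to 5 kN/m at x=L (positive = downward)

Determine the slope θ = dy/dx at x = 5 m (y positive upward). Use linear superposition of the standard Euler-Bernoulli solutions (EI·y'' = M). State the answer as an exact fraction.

θ(5) = 41/5120 rad

Load 1 — uniform load w=-5 kN/m over full span:
  θ_1 = -wx(L-x)(L-2x)/(12EI) = -(-5)·5·(20-5)·(20-2·5)/(12·20000) = 1/64 rad
Load 2 — triangular load w₀=5 kN/m (0→w₀ over full span):
  θ_2 = -w₀(2x(L-x)(L-2x)(x+2L)+x²(L-x)²)/(120LEI) = -5·(2·5·(20-5)·(20-2·5)·(5+2·20)+5²·(20-5)²)/(120·20·20000) = -39/5120 rad
Superposition: θ = Σ θ_i = 41/5120 rad ≈ 0.008008 rad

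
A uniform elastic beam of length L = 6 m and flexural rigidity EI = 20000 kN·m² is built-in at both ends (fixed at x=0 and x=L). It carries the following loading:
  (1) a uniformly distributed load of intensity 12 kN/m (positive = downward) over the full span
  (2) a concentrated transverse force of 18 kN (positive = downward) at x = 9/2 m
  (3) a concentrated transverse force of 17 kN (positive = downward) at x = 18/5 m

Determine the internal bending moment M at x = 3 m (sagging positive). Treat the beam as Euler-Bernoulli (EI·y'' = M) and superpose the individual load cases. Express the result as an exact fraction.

Load 1 — uniform load w=12 kN/m over full span:
  M_1 = wLx/2 - wL²/12 - wx²/2 = 12·6·3/2 - 12·6²/12 - 12·3²/2 = 18 kN·m
Load 2 — point force P=18 kN at a=9/2 m (b=L-a=3/2):
  M_2 = Pb²(3a+b)x/L³ - Pab²/L²  [x≤a] = 18·(3/2)²·(3·(9/2)+(3/2))·3/6³ - 18·(9/2)·(3/2)²/6² = 27/8 kN·m
Load 3 — point force P=17 kN at a=18/5 m (b=L-a=12/5):
  M_3 = Pb²(3a+b)x/L³ - Pab²/L²  [x≤a] = 17·(12/5)²·(3·(18/5)+(12/5))·3/6³ - 17·(18/5)·(12/5)²/6² = 204/25 kN·m
Superposition: M = Σ M_i = 5907/200 kN·m ≈ 29.535000 kN·m

M(3) = 5907/200 kN·m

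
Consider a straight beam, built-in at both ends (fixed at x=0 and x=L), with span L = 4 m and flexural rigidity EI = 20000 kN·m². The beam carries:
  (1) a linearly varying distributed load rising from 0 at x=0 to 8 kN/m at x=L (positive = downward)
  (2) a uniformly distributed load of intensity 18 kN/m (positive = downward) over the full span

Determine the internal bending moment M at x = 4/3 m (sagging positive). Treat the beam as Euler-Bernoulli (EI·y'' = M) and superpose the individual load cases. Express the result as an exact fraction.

Load 1 — triangular load w₀=8 kN/m (0→w₀ over full span):
  M_1 = 3w₀Lx/20 - w₀L²/30 - w₀x³/(6L) = 3·8·4·(4/3)/20 - 8·4²/30 - 8·(4/3)³/(6·4) = 544/405 kN·m
Load 2 — uniform load w=18 kN/m over full span:
  M_2 = wLx/2 - wL²/12 - wx²/2 = 18·4·(4/3)/2 - 18·4²/12 - 18·(4/3)²/2 = 8 kN·m
Superposition: M = Σ M_i = 3784/405 kN·m ≈ 9.343210 kN·m

M(4/3) = 3784/405 kN·m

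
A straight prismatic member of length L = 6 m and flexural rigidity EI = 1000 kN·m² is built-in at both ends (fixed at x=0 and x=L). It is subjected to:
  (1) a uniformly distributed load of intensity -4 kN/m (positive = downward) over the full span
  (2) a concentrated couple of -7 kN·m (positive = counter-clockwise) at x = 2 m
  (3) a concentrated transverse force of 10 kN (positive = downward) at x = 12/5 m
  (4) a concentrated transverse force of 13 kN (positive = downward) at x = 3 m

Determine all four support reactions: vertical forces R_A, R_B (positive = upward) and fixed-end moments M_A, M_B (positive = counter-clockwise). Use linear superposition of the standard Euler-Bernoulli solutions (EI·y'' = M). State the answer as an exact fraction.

R_A = -259/450 kN, M_A = 639/100 kN·m, R_B = -191/450 kN, M_B = -1753/300 kN·m

Load 1 — uniform load w=-4 kN/m over full span:
  R_A = wL/2 = (-4)·6/2 = -12 kN
  M_A = wL²/12 = (-4)·6²/12 = -12 kN·m
  R_B = wL/2 = (-4)·6/2 = -12 kN
  M_B = -wL²/12 = -(-4)·6²/12 = 12 kN·m
Load 2 — applied couple M₀=-7 kN·m at a=2 m (b=L-a=4):
  R_A = 6M₀ab/L³ = 6·(-7)·2·4/6³ = -14/9 kN
  M_A = M₀b(2a-b)/L² = (-7)·4·(2·2-4)/6² = 0 kN·m
  R_B = -6M₀ab/L³ = -6·(-7)·2·4/6³ = 14/9 kN
  M_B = M₀a(2b-a)/L² = (-7)·2·(2·4-2)/6² = -7/3 kN·m
Load 3 — point force P=10 kN at a=12/5 m (b=L-a=18/5):
  R_A = Pb²(3a+b)/L³ = 10·(18/5)²·(3·(12/5)+(18/5))/6³ = 162/25 kN
  M_A = Pab²/L² = 10·(12/5)·(18/5)²/6² = 216/25 kN·m
  R_B = Pa²(a+3b)/L³ = 10·(12/5)²·((12/5)+3·(18/5))/6³ = 88/25 kN
  M_B = -Pa²b/L² = -10·(12/5)²·(18/5)/6² = -144/25 kN·m
Load 4 — point force P=13 kN at a=3 m (b=L-a=3):
  R_A = Pb²(3a+b)/L³ = 13·3²·(3·3+3)/6³ = 13/2 kN
  M_A = Pab²/L² = 13·3·3²/6² = 39/4 kN·m
  R_B = Pa²(a+3b)/L³ = 13·3²·(3+3·3)/6³ = 13/2 kN
  M_B = -Pa²b/L² = -13·3²·3/6² = -39/4 kN·m
Superposition: R_A = -259/450 kN, M_A = 639/100 kN·m, R_B = -191/450 kN, M_B = -1753/300 kN·m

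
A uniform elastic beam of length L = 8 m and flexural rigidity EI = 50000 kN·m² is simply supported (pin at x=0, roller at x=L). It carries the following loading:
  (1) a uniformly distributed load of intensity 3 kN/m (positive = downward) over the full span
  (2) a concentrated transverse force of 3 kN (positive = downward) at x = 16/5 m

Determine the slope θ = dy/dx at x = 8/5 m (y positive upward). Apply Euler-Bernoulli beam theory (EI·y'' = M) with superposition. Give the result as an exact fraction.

θ(8/5) = -474/390625 rad

Load 1 — uniform load w=3 kN/m over full span:
  θ_1 = -w(L³-6Lx²+4x³)/(24EI) = -3·(8³-6·8·(8/5)²+4·(8/5)³)/(24·50000) = -396/390625 rad
Load 2 — point force P=3 kN at a=16/5 m (b=L-a=24/5):
  θ_2 = -Pb(L²-b²-3x²)/(6LEI)  [x≤a] = -3·(24/5)·(8²-(24/5)²-3·(8/5)²)/(6·8·50000) = -78/390625 rad
Superposition: θ = Σ θ_i = -474/390625 rad ≈ -0.001213 rad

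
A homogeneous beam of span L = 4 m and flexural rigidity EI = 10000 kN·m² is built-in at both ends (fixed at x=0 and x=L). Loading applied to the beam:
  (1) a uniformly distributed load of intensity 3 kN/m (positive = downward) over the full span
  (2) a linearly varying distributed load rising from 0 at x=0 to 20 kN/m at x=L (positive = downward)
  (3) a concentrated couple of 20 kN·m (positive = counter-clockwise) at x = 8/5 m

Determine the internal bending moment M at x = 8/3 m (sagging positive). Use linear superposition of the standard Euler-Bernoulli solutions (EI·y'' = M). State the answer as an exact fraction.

M(8/3) = 1484/405 kN·m

Load 1 — uniform load w=3 kN/m over full span:
  M_1 = wLx/2 - wL²/12 - wx²/2 = 3·4·(8/3)/2 - 3·4²/12 - 3·(8/3)²/2 = 4/3 kN·m
Load 2 — triangular load w₀=20 kN/m (0→w₀ over full span):
  M_2 = 3w₀Lx/20 - w₀L²/30 - w₀x³/(6L) = 3·20·4·(8/3)/20 - 20·4²/30 - 20·(8/3)³/(6·4) = 448/81 kN·m
Load 3 — applied couple M₀=20 kN·m at a=8/5 m (b=L-a=12/5):
  M_3 = R_Ax - M_A - M₀  [x>a] with R_A=36/5, M_A=12/5 = (36/5)·(8/3) - (12/5) - 20 = -16/5 kN·m
Superposition: M = Σ M_i = 1484/405 kN·m ≈ 3.664198 kN·m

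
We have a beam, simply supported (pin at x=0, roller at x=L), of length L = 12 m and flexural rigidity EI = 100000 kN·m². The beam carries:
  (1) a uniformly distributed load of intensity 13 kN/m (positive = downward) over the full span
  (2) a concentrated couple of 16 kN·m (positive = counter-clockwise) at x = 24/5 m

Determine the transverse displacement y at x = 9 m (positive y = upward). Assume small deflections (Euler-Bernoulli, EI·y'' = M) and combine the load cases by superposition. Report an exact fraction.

y(9) = -491391/20000000 m

Load 1 — uniform load w=13 kN/m over full span:
  y_1 = -wx(L³-2Lx²+x³)/(24EI) = -13·9·(12³-2·12·9²+9³)/(24·100000) = -20007/800000 m
Load 2 — applied couple M₀=16 kN·m at a=24/5 m (b=L-a=36/5):
  y_2 = (M₀x³/(6L)-M₀(x-a)²/2+C₁x)/EI  [x>a] with C₁=M₀(3b²-L²)/(6L)=64/25 = (16·9³/(6·12)-16·(9-(24/5))²/2+(64/25)·9)/100000 = 549/1250000 m
Superposition: y = Σ y_i = -491391/20000000 m ≈ -0.024570 m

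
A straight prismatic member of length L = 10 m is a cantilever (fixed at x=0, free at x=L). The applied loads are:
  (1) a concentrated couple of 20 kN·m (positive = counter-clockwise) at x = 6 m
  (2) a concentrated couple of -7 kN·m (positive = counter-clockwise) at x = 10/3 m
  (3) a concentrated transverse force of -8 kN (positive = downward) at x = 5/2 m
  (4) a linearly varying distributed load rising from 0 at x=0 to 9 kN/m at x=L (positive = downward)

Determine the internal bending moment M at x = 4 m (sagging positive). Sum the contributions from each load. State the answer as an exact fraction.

Load 1 — applied couple M₀=20 kN·m at a=6 m (b=L-a=4):
  M_1 = M₀  [x≤a] = 20 = 20 kN·m
Load 2 — applied couple M₀=-7 kN·m at a=10/3 m (b=L-a=20/3):
  M_2 = 0  [x>a] = 0 kN·m
Load 3 — point force P=-8 kN at a=5/2 m (b=L-a=15/2):
  M_3 = 0  [x>a] = 0 kN·m
Load 4 — triangular load w₀=9 kN/m (0→w₀ over full span):
  M_4 = w₀Lx/2 - w₀L²/3 - w₀x³/(6L) = 9·10·4/2 - 9·10²/3 - 9·4³/(6·10) = -648/5 kN·m
Superposition: M = Σ M_i = -548/5 kN·m ≈ -109.600000 kN·m

M(4) = -548/5 kN·m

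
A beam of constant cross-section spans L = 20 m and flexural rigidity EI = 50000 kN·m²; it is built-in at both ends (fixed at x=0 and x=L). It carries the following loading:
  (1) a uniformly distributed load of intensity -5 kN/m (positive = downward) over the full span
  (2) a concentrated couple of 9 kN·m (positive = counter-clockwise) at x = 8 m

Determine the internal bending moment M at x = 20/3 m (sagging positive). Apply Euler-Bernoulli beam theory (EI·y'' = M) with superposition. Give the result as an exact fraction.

Load 1 — uniform load w=-5 kN/m over full span:
  M_1 = wLx/2 - wL²/12 - wx²/2 = (-5)·20·(20/3)/2 - (-5)·20²/12 - (-5)·(20/3)²/2 = -500/9 kN·m
Load 2 — applied couple M₀=9 kN·m at a=8 m (b=L-a=12):
  M_2 = R_Ax - M_A  [x≤a] with R_A=81/125, M_A=27/25 = (81/125)·(20/3) - (27/25) = 81/25 kN·m
Superposition: M = Σ M_i = -11771/225 kN·m ≈ -52.315556 kN·m

M(20/3) = -11771/225 kN·m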